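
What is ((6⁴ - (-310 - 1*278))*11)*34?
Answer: 704616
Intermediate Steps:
((6⁴ - (-310 - 1*278))*11)*34 = ((1296 - (-310 - 278))*11)*34 = ((1296 - 1*(-588))*11)*34 = ((1296 + 588)*11)*34 = (1884*11)*34 = 20724*34 = 704616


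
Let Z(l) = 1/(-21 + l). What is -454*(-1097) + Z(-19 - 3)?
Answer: 21415633/43 ≈ 4.9804e+5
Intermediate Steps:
-454*(-1097) + Z(-19 - 3) = -454*(-1097) + 1/(-21 + (-19 - 3)) = 498038 + 1/(-21 - 22) = 498038 + 1/(-43) = 498038 - 1/43 = 21415633/43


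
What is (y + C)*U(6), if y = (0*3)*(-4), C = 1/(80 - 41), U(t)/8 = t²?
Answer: 96/13 ≈ 7.3846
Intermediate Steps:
U(t) = 8*t²
C = 1/39 ≈ 0.025641
y = 0 (y = 0*(-4) = 0)
(y + C)*U(6) = (0 + 1/39)*(8*6²) = (8*36)/39 = (1/39)*288 = 96/13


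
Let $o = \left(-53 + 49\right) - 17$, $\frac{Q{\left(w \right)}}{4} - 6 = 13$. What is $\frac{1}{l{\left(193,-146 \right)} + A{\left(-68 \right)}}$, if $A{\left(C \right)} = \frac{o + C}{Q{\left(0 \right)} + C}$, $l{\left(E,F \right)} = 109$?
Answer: $\frac{8}{783} \approx 0.010217$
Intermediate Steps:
$Q{\left(w \right)} = 76$ ($Q{\left(w \right)} = 24 + 4 \cdot 13 = 24 + 52 = 76$)
$o = -21$ ($o = -4 - 17 = -21$)
$A{\left(C \right)} = \frac{-21 + C}{76 + C}$
$\frac{1}{l{\left(193,-146 \right)} + A{\left(-68 \right)}} = \frac{1}{109 + \frac{-21 - 68}{76 - 68}} = \frac{1}{109 + \frac{1}{8} \left(-89\right)} = \frac{1}{109 - \frac{89}{8}} = \frac{1}{\frac{783}{8}} = \frac{8}{783}$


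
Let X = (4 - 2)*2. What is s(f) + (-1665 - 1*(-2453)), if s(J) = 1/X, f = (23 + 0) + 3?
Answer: 3153/4 ≈ 788.25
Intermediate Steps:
X = 4 (X = 2*2 = 4)
f = 26 (f = 23 + 3 = 26)
s(J) = ¼ (s(J) = 1/4 = ¼)
s(f) + (-1665 - 1*(-2453)) = ¼ + (-1665 - 1*(-2453)) = ¼ + (-1665 + 2453) = ¼ + 788 = 3153/4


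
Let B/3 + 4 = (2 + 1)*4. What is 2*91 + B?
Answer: 206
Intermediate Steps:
B = 24 (B = -12 + 3*((2 + 1)*4) = -12 + 3*(3*4) = -12 + 3*12 = -12 + 36 = 24)
2*91 + B = 2*91 + 24 = 182 + 24 = 206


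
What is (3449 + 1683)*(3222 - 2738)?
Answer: 2483888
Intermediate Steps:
(3449 + 1683)*(3222 - 2738) = 5132*484 = 2483888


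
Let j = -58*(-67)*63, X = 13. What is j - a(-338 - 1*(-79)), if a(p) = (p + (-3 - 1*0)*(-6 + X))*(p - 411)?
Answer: 57218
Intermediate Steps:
a(p) = (-411 + p)*(-21 + p) (a(p) = (p + (-3 - 1*0)*(-6 + 13))*(p - 411) = (p + (-3 + 0)*7)*(-411 + p) = (p - 3*7)*(-411 + p) = (p - 21)*(-411 + p) = (-21 + p)*(-411 + p) = (-411 + p)*(-21 + p))
j = 244818 (j = 3886*63 = 244818)
j - a(-338 - 1*(-79)) = 244818 - (8631 + (-338 - 1*(-79))² - 432*(-338 - 1*(-79))) = 244818 - (8631 + (-338 + 79)² - 432*(-338 + 79)) = 244818 - (8631 + (-259)² - 432*(-259)) = 244818 - (8631 + 67081 + 111888) = 244818 - 1*187600 = 244818 - 187600 = 57218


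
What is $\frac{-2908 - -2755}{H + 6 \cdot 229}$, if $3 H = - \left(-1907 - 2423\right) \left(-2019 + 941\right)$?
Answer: $\frac{459}{4663618} \approx 9.8421 \cdot 10^{-5}$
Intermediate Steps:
$H = - \frac{4667740}{3}$ ($H = \frac{\left(-1\right) \left(-1907 - 2423\right) \left(-2019 + 941\right)}{3} = \frac{\left(-1\right) \left(\left(-4330\right) \left(-1078\right)\right)}{3} = \frac{\left(-1\right) 4667740}{3} = \frac{1}{3} \left(-4667740\right) = - \frac{4667740}{3} \approx -1.5559 \cdot 10^{6}$)
$\frac{-2908 - -2755}{H + 6 \cdot 229} = \frac{-2908 - -2755}{- \frac{4667740}{3} + 6 \cdot 229} = \frac{-2908 + 2755}{- \frac{4667740}{3} + 1374} = - \frac{153}{- \frac{4663618}{3}} = \left(-153\right) \left(- \frac{3}{4663618}\right) = \frac{459}{4663618}$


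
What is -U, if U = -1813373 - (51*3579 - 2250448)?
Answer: -254546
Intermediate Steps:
U = 254546 (U = -1813373 - (182529 - 2250448) = -1813373 - 1*(-2067919) = -1813373 + 2067919 = 254546)
-U = -1*254546 = -254546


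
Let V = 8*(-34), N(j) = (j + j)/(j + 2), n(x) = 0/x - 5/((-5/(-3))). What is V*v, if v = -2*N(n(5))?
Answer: 3264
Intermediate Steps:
n(x) = -3 (n(x) = 0 - 5/((-5*(-1/3))) = 0 - 5/5/3 = 0 - 5*3/5 = 0 - 3 = -3)
N(j) = 2*j/(2 + j) (N(j) = (2*j)/(2 + j) = 2*j/(2 + j))
V = -272
v = -12 (v = -4*(-3)/(2 - 3) = -4*(-3)/(-1) = -4*(-3)*(-1) = -2*6 = -12)
V*v = -272*(-12) = 3264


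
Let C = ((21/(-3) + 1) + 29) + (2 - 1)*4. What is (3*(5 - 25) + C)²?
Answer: 1089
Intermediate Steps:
C = 27 (C = ((21*(-⅓) + 1) + 29) + 1*4 = ((-7 + 1) + 29) + 4 = (-6 + 29) + 4 = 23 + 4 = 27)
(3*(5 - 25) + C)² = (3*(5 - 25) + 27)² = (3*(-20) + 27)² = (-60 + 27)² = (-33)² = 1089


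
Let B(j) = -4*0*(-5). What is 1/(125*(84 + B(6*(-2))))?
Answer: 1/10500 ≈ 9.5238e-5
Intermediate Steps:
B(j) = 0 (B(j) = 0*(-5) = 0)
1/(125*(84 + B(6*(-2)))) = 1/(125*(84 + 0)) = 1/(125*84) = 1/10500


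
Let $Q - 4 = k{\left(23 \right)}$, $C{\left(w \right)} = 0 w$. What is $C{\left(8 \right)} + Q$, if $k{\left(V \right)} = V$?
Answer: $27$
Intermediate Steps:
$C{\left(w \right)} = 0$
$Q = 27$ ($Q = 4 + 23 = 27$)
$C{\left(8 \right)} + Q = 0 + 27 = 27$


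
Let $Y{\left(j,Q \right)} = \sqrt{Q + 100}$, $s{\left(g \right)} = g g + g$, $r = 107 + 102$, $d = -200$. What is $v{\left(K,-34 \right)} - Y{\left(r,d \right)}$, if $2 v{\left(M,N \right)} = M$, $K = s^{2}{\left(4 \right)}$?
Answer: $200 - 10 i \approx 200.0 - 10.0 i$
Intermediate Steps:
$r = 209$
$s{\left(g \right)} = g + g^{2}$ ($s{\left(g \right)} = g^{2} + g = g + g^{2}$)
$Y{\left(j,Q \right)} = \sqrt{100 + Q}$
$K = 400$ ($K = \left(4 \left(1 + 4\right)\right)^{2} = \left(4 \cdot 5\right)^{2} = 20^{2} = 400$)
$v{\left(M,N \right)} = \frac{M}{2}$
$v{\left(K,-34 \right)} - Y{\left(r,d \right)} = \frac{1}{2} \cdot 400 - \sqrt{100 - 200} = 200 - \sqrt{-100} = 200 - 10 i$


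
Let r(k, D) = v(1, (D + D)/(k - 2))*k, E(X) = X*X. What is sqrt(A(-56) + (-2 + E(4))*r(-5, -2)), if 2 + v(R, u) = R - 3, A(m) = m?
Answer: 4*sqrt(14) ≈ 14.967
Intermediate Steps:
v(R, u) = -5 + R (v(R, u) = -2 + (R - 3) = -2 + (-3 + R) = -5 + R)
E(X) = X**2
r(k, D) = -4*k (r(k, D) = (-5 + 1)*k = -4*k)
sqrt(A(-56) + (-2 + E(4))*r(-5, -2)) = sqrt(-56 + (-2 + 4**2)*(-4*(-5))) = sqrt(-56 + (-2 + 16)*20) = sqrt(-56 + 14*20) = sqrt(-56 + 280) = sqrt(224) = 4*sqrt(14)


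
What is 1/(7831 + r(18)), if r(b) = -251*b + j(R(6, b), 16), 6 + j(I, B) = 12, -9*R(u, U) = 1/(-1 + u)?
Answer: 1/3319 ≈ 0.00030130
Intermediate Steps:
R(u, U) = -1/(9*(-1 + u))
j(I, B) = 6 (j(I, B) = -6 + 12 = 6)
r(b) = 6 - 251*b (r(b) = -251*b + 6 = 6 - 251*b)
1/(7831 + r(18)) = 1/(7831 + (6 - 251*18)) = 1/(7831 + (6 - 4518)) = 1/(7831 - 4512) = 1/3319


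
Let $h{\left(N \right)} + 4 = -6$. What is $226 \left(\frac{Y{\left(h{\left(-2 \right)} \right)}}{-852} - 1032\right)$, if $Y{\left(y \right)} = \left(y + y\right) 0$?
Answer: $-233232$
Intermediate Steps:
$h{\left(N \right)} = -10$ ($h{\left(N \right)} = -4 - 6 = -10$)
$Y{\left(y \right)} = 0$ ($Y{\left(y \right)} = 2 y 0 = 0$)
$226 \left(\frac{Y{\left(h{\left(-2 \right)} \right)}}{-852} - 1032\right) = 226 \left(\frac{0}{-852} - 1032\right) = 226 \left(0 \left(- \frac{1}{852}\right) - 1032\right) = 226 \left(0 - 1032\right) = 226 \left(-1032\right) = -233232$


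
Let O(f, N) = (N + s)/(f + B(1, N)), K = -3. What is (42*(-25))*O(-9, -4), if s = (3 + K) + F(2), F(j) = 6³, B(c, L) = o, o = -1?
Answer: 22260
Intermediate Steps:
B(c, L) = -1
F(j) = 216
s = 216 (s = (3 - 3) + 216 = 0 + 216 = 216)
O(f, N) = (216 + N)/(-1 + f) (O(f, N) = (N + 216)/(f - 1) = (216 + N)/(-1 + f))
(42*(-25))*O(-9, -4) = (42*(-25))*((216 - 4)/(-1 - 9)) = -1050*212/(-10) = -(-105)*212 = -1050*(-106/5) = 22260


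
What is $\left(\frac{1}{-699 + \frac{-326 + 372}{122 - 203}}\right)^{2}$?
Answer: $\frac{6561}{3210922225} \approx 2.0433 \cdot 10^{-6}$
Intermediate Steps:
$\left(\frac{1}{-699 + \frac{-326 + 372}{122 - 203}}\right)^{2} = \left(\frac{1}{-699 + \frac{46}{-81}}\right)^{2} = \left(\frac{1}{-699 + 46 \left(- \frac{1}{81}\right)}\right)^{2} = \left(\frac{1}{-699 - \frac{46}{81}}\right)^{2} = \left(\frac{1}{- \frac{56665}{81}}\right)^{2} = \left(- \frac{81}{56665}\right)^{2} = \frac{6561}{3210922225}$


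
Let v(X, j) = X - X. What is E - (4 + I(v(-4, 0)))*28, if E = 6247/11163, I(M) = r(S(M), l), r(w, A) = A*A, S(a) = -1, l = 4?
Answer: -6245033/11163 ≈ -559.44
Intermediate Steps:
v(X, j) = 0
r(w, A) = A²
I(M) = 16 (I(M) = 4² = 16)
E = 6247/11163 (E = 6247*(1/11163) = 6247/11163 ≈ 0.55962)
E - (4 + I(v(-4, 0)))*28 = 6247/11163 - (4 + 16)*28 = 6247/11163 - 20*28 = 6247/11163 - 1*560 = 6247/11163 - 560 = -6245033/11163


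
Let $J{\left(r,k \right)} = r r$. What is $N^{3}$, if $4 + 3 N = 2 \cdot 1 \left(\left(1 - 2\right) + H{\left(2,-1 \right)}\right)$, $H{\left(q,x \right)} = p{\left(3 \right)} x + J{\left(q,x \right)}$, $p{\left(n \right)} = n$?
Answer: $- \frac{64}{27} \approx -2.3704$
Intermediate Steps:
$J{\left(r,k \right)} = r^{2}$
$H{\left(q,x \right)} = q^{2} + 3 x$ ($H{\left(q,x \right)} = 3 x + q^{2} = q^{2} + 3 x$)
$N = - \frac{4}{3}$ ($N = - \frac{4}{3} + \frac{2 \cdot 1 \left(\left(1 - 2\right) + \left(2^{2} + 3 \left(-1\right)\right)\right)}{3} = - \frac{4}{3} + \frac{2 \left(-1 + \left(4 - 3\right)\right)}{3} = - \frac{4}{3} + \frac{2 \left(-1 + 1\right)}{3} = - \frac{4}{3} + \frac{2 \cdot 0}{3} = - \frac{4}{3} + \frac{1}{3} \cdot 0 = - \frac{4}{3} + 0 = - \frac{4}{3} \approx -1.3333$)
$N^{3} = \left(- \frac{4}{3}\right)^{3} = - \frac{64}{27}$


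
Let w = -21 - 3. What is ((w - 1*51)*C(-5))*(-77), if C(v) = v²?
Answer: 144375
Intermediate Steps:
w = -24
((w - 1*51)*C(-5))*(-77) = ((-24 - 1*51)*(-5)²)*(-77) = ((-24 - 51)*25)*(-77) = -75*25*(-77) = -1875*(-77) = 144375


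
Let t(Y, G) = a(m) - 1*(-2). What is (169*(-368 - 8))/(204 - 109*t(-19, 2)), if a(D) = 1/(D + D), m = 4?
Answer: 39104/17 ≈ 2300.2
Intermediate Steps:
a(D) = 1/(2*D)
t(Y, G) = 17/8 (t(Y, G) = (1/2)/4 - 1*(-2) = (1/2)*(1/4) + 2 = 1/8 + 2 = 17/8)
(169*(-368 - 8))/(204 - 109*t(-19, 2)) = (169*(-368 - 8))/(204 - 109*17/8) = (169*(-376))/(204 - 1853/8) = -63544/(-221/8) = -63544*(-8/221) = 39104/17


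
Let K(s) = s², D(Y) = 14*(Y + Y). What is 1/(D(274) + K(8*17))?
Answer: 1/26168 ≈ 3.8215e-5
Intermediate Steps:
D(Y) = 28*Y (D(Y) = 14*(2*Y) = 28*Y)
1/(D(274) + K(8*17)) = 1/(28*274 + (8*17)²) = 1/(7672 + 136²) = 1/(7672 + 18496) = 1/26168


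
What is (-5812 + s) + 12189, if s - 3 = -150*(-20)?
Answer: 9380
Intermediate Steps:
s = 3003 (s = 3 - 150*(-20) = 3 + 3000 = 3003)
(-5812 + s) + 12189 = (-5812 + 3003) + 12189 = -2809 + 12189 = 9380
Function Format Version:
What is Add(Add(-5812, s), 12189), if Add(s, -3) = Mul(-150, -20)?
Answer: 9380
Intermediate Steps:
s = 3003 (s = Add(3, Mul(-150, -20)) = Add(3, 3000) = 3003)
Add(Add(-5812, s), 12189) = Add(Add(-5812, 3003), 12189) = Add(-2809, 12189) = 9380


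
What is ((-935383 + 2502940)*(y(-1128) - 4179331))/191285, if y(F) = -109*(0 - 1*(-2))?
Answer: -6551681291793/191285 ≈ -3.4251e+7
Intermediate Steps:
y(F) = -218 (y(F) = -109*(0 + 2) = -109*2 = -218)
((-935383 + 2502940)*(y(-1128) - 4179331))/191285 = ((-935383 + 2502940)*(-218 - 4179331))/191285 = (1567557*(-4179549))*(1/191285) = -6551681291793*1/191285 = -6551681291793/191285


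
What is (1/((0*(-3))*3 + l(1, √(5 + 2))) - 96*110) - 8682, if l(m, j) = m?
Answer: -19241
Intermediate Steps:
(1/((0*(-3))*3 + l(1, √(5 + 2))) - 96*110) - 8682 = (1/((0*(-3))*3 + 1) - 96*110) - 8682 = (1/(0*3 + 1) - 10560) - 8682 = (1/(0 + 1) - 10560) - 8682 = (1/1 - 10560) - 8682 = (1 - 10560) - 8682 = -10559 - 8682 = -19241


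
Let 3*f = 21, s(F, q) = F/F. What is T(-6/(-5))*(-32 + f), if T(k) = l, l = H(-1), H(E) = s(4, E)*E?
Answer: 25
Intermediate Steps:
s(F, q) = 1
H(E) = E (H(E) = 1*E = E)
l = -1
T(k) = -1
f = 7 (f = (1/3)*21 = 7)
T(-6/(-5))*(-32 + f) = -(-32 + 7) = -1*(-25) = 25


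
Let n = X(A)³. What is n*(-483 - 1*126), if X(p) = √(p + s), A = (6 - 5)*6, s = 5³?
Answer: -79779*√131 ≈ -9.1311e+5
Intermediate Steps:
s = 125
A = 6 (A = 1*6 = 6)
X(p) = √(125 + p) (X(p) = √(p + 125) = √(125 + p))
n = 131*√131 (n = (√(125 + 6))³ = (√131)³ = 131*√131 ≈ 1499.4)
n*(-483 - 1*126) = (131*√131)*(-483 - 1*126) = (131*√131)*(-483 - 126) = (131*√131)*(-609) = -79779*√131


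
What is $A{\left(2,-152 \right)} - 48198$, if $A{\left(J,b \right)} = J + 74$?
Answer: $-48122$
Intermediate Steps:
$A{\left(J,b \right)} = 74 + J$
$A{\left(2,-152 \right)} - 48198 = \left(74 + 2\right) - 48198 = 76 - 48198 = -48122$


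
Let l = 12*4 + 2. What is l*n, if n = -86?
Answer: -4300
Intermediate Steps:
l = 50 (l = 48 + 2 = 50)
l*n = 50*(-86) = -4300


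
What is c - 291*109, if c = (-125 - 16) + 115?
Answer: -31745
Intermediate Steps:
c = -26 (c = -141 + 115 = -26)
c - 291*109 = -26 - 291*109 = -26 - 31719 = -31745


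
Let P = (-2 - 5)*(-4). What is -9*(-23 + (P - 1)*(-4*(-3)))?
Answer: -2709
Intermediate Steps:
P = 28 (P = -7*(-4) = 28)
-9*(-23 + (P - 1)*(-4*(-3))) = -9*(-23 + (28 - 1)*(-4*(-3))) = -9*(-23 + 27*12) = -9*(-23 + 324) = -9*301 = -2709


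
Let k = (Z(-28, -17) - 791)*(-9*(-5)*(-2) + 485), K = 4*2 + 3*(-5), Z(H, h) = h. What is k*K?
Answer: 2234120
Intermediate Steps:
K = -7 (K = 8 - 15 = -7)
k = -319160 (k = (-17 - 791)*(-9*(-5)*(-2) + 485) = -808*(45*(-2) + 485) = -808*(-90 + 485) = -808*395 = -319160)
k*K = -319160*(-7) = 2234120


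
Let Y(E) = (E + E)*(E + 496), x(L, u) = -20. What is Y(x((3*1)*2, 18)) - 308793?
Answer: -327833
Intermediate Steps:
Y(E) = 2*E*(496 + E) (Y(E) = (2*E)*(496 + E) = 2*E*(496 + E))
Y(x((3*1)*2, 18)) - 308793 = 2*(-20)*(496 - 20) - 308793 = 2*(-20)*476 - 308793 = -19040 - 308793 = -327833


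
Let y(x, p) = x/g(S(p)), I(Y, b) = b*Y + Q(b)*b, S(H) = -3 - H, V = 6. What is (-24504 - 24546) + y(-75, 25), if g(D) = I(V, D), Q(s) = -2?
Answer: -5493525/112 ≈ -49049.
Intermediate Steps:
I(Y, b) = -2*b + Y*b (I(Y, b) = b*Y - 2*b = Y*b - 2*b = -2*b + Y*b)
g(D) = 4*D (g(D) = D*(-2 + 6) = D*4 = 4*D)
y(x, p) = x/(-12 - 4*p) (y(x, p) = x/((4*(-3 - p))) = x/(-12 - 4*p))
(-24504 - 24546) + y(-75, 25) = (-24504 - 24546) - 1*(-75)/(12 + 4*25) = -49050 - 1*(-75)/(12 + 100) = -49050 - 1*(-75)/112 = -49050 - 1*(-75)*1/112 = -49050 + 75/112 = -5493525/112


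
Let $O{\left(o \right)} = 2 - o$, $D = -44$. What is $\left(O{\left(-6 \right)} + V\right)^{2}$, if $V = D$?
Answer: $1296$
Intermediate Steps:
$V = -44$
$\left(O{\left(-6 \right)} + V\right)^{2} = \left(\left(2 - -6\right) - 44\right)^{2} = \left(\left(2 + 6\right) - 44\right)^{2} = \left(8 - 44\right)^{2} = \left(-36\right)^{2} = 1296$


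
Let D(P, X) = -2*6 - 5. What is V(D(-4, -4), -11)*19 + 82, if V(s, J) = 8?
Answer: 234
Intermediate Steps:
D(P, X) = -17 (D(P, X) = -12 - 5 = -17)
V(D(-4, -4), -11)*19 + 82 = 8*19 + 82 = 152 + 82 = 234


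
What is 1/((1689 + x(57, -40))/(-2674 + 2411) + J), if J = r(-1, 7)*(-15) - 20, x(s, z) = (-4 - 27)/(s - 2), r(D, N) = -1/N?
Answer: -101255/2458173 ≈ -0.041191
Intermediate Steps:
x(s, z) = -31/(-2 + s)
J = -125/7 (J = -1/7*(-15) - 20 = -1*⅐*(-15) - 20 = -⅐*(-15) - 20 = 15/7 - 20 = -125/7 ≈ -17.857)
1/((1689 + x(57, -40))/(-2674 + 2411) + J) = 1/((1689 - 31/(-2 + 57))/(-2674 + 2411) - 125/7) = 1/((1689 - 31/55)/(-263) - 125/7) = 1/((1689 - 31*1/55)*(-1/263) - 125/7) = 1/((1689 - 31/55)*(-1/263) - 125/7) = 1/((92864/55)*(-1/263) - 125/7) = 1/(-92864/14465 - 125/7) = 1/(-2458173/101255) = -101255/2458173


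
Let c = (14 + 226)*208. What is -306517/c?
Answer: -306517/49920 ≈ -6.1402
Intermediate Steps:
c = 49920 (c = 240*208 = 49920)
-306517/c = -306517/49920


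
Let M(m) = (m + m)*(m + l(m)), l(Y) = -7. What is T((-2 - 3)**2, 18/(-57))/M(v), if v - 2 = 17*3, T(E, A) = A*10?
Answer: -15/23161 ≈ -0.00064764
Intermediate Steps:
T(E, A) = 10*A
v = 53 (v = 2 + 17*3 = 2 + 51 = 53)
M(m) = 2*m*(-7 + m) (M(m) = (m + m)*(m - 7) = (2*m)*(-7 + m) = 2*m*(-7 + m))
T((-2 - 3)**2, 18/(-57))/M(v) = (10*(18/(-57)))/((2*53*(-7 + 53))) = (10*(18*(-1/57)))/((2*53*46)) = (10*(-6/19))/4876 = -60/19*1/4876 = -15/23161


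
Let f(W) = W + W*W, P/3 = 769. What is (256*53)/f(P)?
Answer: 3392/1331139 ≈ 0.0025482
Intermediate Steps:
P = 2307 (P = 3*769 = 2307)
f(W) = W + W**2
(256*53)/f(P) = (256*53)/((2307*(1 + 2307))) = 13568/((2307*2308)) = 13568/5324556 = 13568*(1/5324556) = 3392/1331139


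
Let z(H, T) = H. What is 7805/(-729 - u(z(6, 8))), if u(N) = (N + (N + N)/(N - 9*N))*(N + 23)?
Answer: -31220/3583 ≈ -8.7134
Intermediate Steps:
u(N) = (23 + N)*(-¼ + N) (u(N) = (N + (2*N)/((-8*N)))*(23 + N) = (N + (2*N)*(-1/(8*N)))*(23 + N) = (N - ¼)*(23 + N) = (-¼ + N)*(23 + N) = (23 + N)*(-¼ + N))
7805/(-729 - u(z(6, 8))) = 7805/(-729 - (-23/4 + 6² + (91/4)*6)) = 7805/(-729 - (-23/4 + 36 + 273/2)) = 7805/(-729 - 1*667/4) = 7805/(-729 - 667/4) = 7805/(-3583/4) = 7805*(-4/3583) = -31220/3583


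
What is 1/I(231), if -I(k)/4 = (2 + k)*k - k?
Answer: -1/214368 ≈ -4.6649e-6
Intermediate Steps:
I(k) = 4*k - 4*k*(2 + k) (I(k) = -4*((2 + k)*k - k) = -4*(k*(2 + k) - k) = -4*(-k + k*(2 + k)) = 4*k - 4*k*(2 + k))
1/I(231) = 1/(-4*231*(1 + 231)) = 1/(-4*231*232) = 1/(-214368) = -1/214368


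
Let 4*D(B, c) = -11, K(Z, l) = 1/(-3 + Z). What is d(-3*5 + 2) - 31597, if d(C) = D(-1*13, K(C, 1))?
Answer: -126399/4 ≈ -31600.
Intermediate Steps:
D(B, c) = -11/4 (D(B, c) = (¼)*(-11) = -11/4)
d(C) = -11/4
d(-3*5 + 2) - 31597 = -11/4 - 31597 = -126399/4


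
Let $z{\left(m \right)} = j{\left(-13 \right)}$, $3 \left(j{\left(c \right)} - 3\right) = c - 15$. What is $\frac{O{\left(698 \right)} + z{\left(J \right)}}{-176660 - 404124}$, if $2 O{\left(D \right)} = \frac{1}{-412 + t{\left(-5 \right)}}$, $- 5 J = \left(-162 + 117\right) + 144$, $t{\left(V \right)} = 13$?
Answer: $\frac{1685}{154488544} \approx 1.0907 \cdot 10^{-5}$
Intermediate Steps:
$J = - \frac{99}{5}$ ($J = - \frac{\left(-162 + 117\right) + 144}{5} = - \frac{-45 + 144}{5} = \left(- \frac{1}{5}\right) 99 = - \frac{99}{5} \approx -19.8$)
$j{\left(c \right)} = -2 + \frac{c}{3}$ ($j{\left(c \right)} = 3 + \frac{c - 15}{3} = 3 + \frac{-15 + c}{3} = 3 + \left(-5 + \frac{c}{3}\right) = -2 + \frac{c}{3}$)
$O{\left(D \right)} = - \frac{1}{798}$ ($O{\left(D \right)} = \frac{1}{2 \left(-412 + 13\right)} = \frac{1}{2 \left(-399\right)} = \frac{1}{2} \left(- \frac{1}{399}\right) = - \frac{1}{798}$)
$z{\left(m \right)} = - \frac{19}{3}$ ($z{\left(m \right)} = -2 + \frac{1}{3} \left(-13\right) = -2 - \frac{13}{3} = - \frac{19}{3}$)
$\frac{O{\left(698 \right)} + z{\left(J \right)}}{-176660 - 404124} = \frac{- \frac{1}{798} - \frac{19}{3}}{-176660 - 404124} = - \frac{1685}{266 \left(-580784\right)} = \left(- \frac{1685}{266}\right) \left(- \frac{1}{580784}\right) = \frac{1685}{154488544}$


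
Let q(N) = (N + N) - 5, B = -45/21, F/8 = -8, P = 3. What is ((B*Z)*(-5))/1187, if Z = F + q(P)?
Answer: -675/1187 ≈ -0.56866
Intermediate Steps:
F = -64 (F = 8*(-8) = -64)
B = -15/7 (B = -45*1/21 = -15/7 ≈ -2.1429)
q(N) = -5 + 2*N (q(N) = 2*N - 5 = -5 + 2*N)
Z = -63 (Z = -64 + (-5 + 2*3) = -64 + (-5 + 6) = -64 + 1 = -63)
((B*Z)*(-5))/1187 = (-15/7*(-63)*(-5))/1187 = (135*(-5))*(1/1187) = -675*1/1187 = -675/1187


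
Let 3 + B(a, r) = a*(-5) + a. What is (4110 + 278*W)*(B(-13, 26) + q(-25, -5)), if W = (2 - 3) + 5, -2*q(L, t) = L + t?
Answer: 334208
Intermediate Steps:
q(L, t) = -L/2 - t/2 (q(L, t) = -(L + t)/2 = -L/2 - t/2)
W = 4 (W = -1 + 5 = 4)
B(a, r) = -3 - 4*a (B(a, r) = -3 + (a*(-5) + a) = -3 + (-5*a + a) = -3 - 4*a)
(4110 + 278*W)*(B(-13, 26) + q(-25, -5)) = (4110 + 278*4)*((-3 - 4*(-13)) + (-1/2*(-25) - 1/2*(-5))) = (4110 + 1112)*((-3 + 52) + (25/2 + 5/2)) = 5222*(49 + 15) = 5222*64 = 334208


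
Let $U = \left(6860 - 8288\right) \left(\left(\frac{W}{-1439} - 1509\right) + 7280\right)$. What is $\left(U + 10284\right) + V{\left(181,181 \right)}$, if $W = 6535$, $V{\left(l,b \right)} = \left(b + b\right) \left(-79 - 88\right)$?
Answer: $- \frac{11921644382}{1439} \approx -8.2847 \cdot 10^{6}$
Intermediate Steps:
$V{\left(l,b \right)} = - 334 b$ ($V{\left(l,b \right)} = 2 b \left(-167\right) = - 334 b$)
$U = - \frac{11849449752}{1439}$ ($U = \left(6860 - 8288\right) \left(\left(\frac{6535}{-1439} - 1509\right) + 7280\right) = - 1428 \left(\left(6535 \left(- \frac{1}{1439}\right) - 1509\right) + 7280\right) = - 1428 \left(\left(- \frac{6535}{1439} - 1509\right) + 7280\right) = - 1428 \left(- \frac{2177986}{1439} + 7280\right) = \left(-1428\right) \frac{8297934}{1439} = - \frac{11849449752}{1439} \approx -8.2345 \cdot 10^{6}$)
$\left(U + 10284\right) + V{\left(181,181 \right)} = \left(- \frac{11849449752}{1439} + 10284\right) - 60454 = - \frac{11834651076}{1439} - 60454 = - \frac{11921644382}{1439}$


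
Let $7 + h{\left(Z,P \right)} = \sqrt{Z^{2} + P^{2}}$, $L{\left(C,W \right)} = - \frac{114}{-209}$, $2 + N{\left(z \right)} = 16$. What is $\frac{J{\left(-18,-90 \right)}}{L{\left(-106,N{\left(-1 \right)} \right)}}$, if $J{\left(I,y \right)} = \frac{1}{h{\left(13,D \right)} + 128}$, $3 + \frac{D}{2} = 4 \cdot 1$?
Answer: $\frac{1331}{86808} - \frac{11 \sqrt{173}}{86808} \approx 0.013666$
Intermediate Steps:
$N{\left(z \right)} = 14$ ($N{\left(z \right)} = -2 + 16 = 14$)
$D = 2$ ($D = -6 + 2 \cdot 4 \cdot 1 = -6 + 2 \cdot 4 = -6 + 8 = 2$)
$L{\left(C,W \right)} = \frac{6}{11}$ ($L{\left(C,W \right)} = \left(-114\right) \left(- \frac{1}{209}\right) = \frac{6}{11}$)
$h{\left(Z,P \right)} = -7 + \sqrt{P^{2} + Z^{2}}$ ($h{\left(Z,P \right)} = -7 + \sqrt{Z^{2} + P^{2}} = -7 + \sqrt{P^{2} + Z^{2}}$)
$J{\left(I,y \right)} = \frac{1}{121 + \sqrt{173}}$ ($J{\left(I,y \right)} = \frac{1}{\left(-7 + \sqrt{2^{2} + 13^{2}}\right) + 128} = \frac{1}{\left(-7 + \sqrt{4 + 169}\right) + 128} = \frac{1}{\left(-7 + \sqrt{173}\right) + 128} = \frac{1}{121 + \sqrt{173}}$)
$\frac{J{\left(-18,-90 \right)}}{L{\left(-106,N{\left(-1 \right)} \right)}} = \frac{\frac{121}{14468} - \frac{\sqrt{173}}{14468}}{\frac{6}{11}} = \left(\frac{121}{14468} - \frac{\sqrt{173}}{14468}\right) \frac{11}{6} = \frac{1331}{86808} - \frac{11 \sqrt{173}}{86808}$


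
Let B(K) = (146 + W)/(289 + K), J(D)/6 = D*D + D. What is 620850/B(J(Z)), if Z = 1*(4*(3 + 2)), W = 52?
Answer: 290661275/33 ≈ 8.8079e+6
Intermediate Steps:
Z = 20 (Z = 1*(4*5) = 1*20 = 20)
J(D) = 6*D + 6*D**2 (J(D) = 6*(D*D + D) = 6*(D**2 + D) = 6*(D + D**2) = 6*D + 6*D**2)
B(K) = 198/(289 + K) (B(K) = (146 + 52)/(289 + K) = 198/(289 + K))
620850/B(J(Z)) = 620850/((198/(289 + 6*20*(1 + 20)))) = 620850/((198/(289 + 6*20*21))) = 620850/((198/(289 + 2520))) = 620850/((198/2809)) = 620850/((198*(1/2809))) = 620850/(198/2809) = 620850*(2809/198) = 290661275/33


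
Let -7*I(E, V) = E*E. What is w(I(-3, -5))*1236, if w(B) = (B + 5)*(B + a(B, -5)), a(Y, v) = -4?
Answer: -1189032/49 ≈ -24266.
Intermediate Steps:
I(E, V) = -E²/7 (I(E, V) = -E*E/7 = -E²/7)
w(B) = (-4 + B)*(5 + B) (w(B) = (B + 5)*(B - 4) = (5 + B)*(-4 + B) = (-4 + B)*(5 + B))
w(I(-3, -5))*1236 = (-20 - ⅐*(-3)² + (-⅐*(-3)²)²)*1236 = (-20 - ⅐*9 + (-⅐*9)²)*1236 = (-20 - 9/7 + (-9/7)²)*1236 = (-20 - 9/7 + 81/49)*1236 = -962/49*1236 = -1189032/49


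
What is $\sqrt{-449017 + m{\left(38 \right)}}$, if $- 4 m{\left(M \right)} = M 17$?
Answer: $\frac{i \sqrt{1796714}}{2} \approx 670.21 i$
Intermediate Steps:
$m{\left(M \right)} = - \frac{17 M}{4}$ ($m{\left(M \right)} = - \frac{M 17}{4} = - \frac{17 M}{4}$)
$\sqrt{-449017 + m{\left(38 \right)}} = \sqrt{-449017 - \frac{323}{2}} = \sqrt{- \frac{898357}{2}} = \frac{i \sqrt{1796714}}{2}$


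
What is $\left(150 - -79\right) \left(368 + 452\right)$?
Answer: $187780$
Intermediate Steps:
$\left(150 - -79\right) \left(368 + 452\right) = \left(150 + 79\right) 820 = 229 \cdot 820 = 187780$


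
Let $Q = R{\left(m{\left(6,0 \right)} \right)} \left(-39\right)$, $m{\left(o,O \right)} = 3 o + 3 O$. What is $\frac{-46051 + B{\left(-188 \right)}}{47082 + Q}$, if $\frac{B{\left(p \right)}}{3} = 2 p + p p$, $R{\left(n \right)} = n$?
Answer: $\frac{58853}{46380} \approx 1.2689$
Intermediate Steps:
$m{\left(o,O \right)} = 3 O + 3 o$
$Q = -702$ ($Q = \left(3 \cdot 0 + 3 \cdot 6\right) \left(-39\right) = \left(0 + 18\right) \left(-39\right) = 18 \left(-39\right) = -702$)
$B{\left(p \right)} = 3 p^{2} + 6 p$ ($B{\left(p \right)} = 3 \left(2 p + p p\right) = 3 \left(2 p + p^{2}\right) = 3 \left(p^{2} + 2 p\right) = 3 p^{2} + 6 p$)
$\frac{-46051 + B{\left(-188 \right)}}{47082 + Q} = \frac{-46051 + 3 \left(-188\right) \left(2 - 188\right)}{47082 - 702} = \frac{-46051 + 3 \left(-188\right) \left(-186\right)}{46380} = \left(-46051 + 104904\right) \frac{1}{46380} = 58853 \cdot \frac{1}{46380} = \frac{58853}{46380}$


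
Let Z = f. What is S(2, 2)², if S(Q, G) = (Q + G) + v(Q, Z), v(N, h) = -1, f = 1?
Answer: 9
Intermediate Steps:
Z = 1
S(Q, G) = -1 + G + Q (S(Q, G) = (Q + G) - 1 = (G + Q) - 1 = -1 + G + Q)
S(2, 2)² = (-1 + 2 + 2)² = 3² = 9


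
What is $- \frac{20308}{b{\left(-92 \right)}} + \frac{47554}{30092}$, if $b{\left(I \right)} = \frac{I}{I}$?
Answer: $- \frac{305530391}{15046} \approx -20306.0$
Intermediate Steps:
$b{\left(I \right)} = 1$
$- \frac{20308}{b{\left(-92 \right)}} + \frac{47554}{30092} = - \frac{20308}{1} + \frac{47554}{30092} = \left(-20308\right) 1 + 47554 \cdot \frac{1}{30092} = -20308 + \frac{23777}{15046} = - \frac{305530391}{15046}$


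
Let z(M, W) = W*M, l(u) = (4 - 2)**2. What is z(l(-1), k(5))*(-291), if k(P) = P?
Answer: -5820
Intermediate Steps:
l(u) = 4 (l(u) = 2**2 = 4)
z(M, W) = M*W
z(l(-1), k(5))*(-291) = (4*5)*(-291) = 20*(-291) = -5820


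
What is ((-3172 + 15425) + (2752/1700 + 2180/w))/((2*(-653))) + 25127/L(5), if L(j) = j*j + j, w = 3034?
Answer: 1046008347841/1263016275 ≈ 828.18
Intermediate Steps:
L(j) = j + j**2 (L(j) = j**2 + j = j + j**2)
((-3172 + 15425) + (2752/1700 + 2180/w))/((2*(-653))) + 25127/L(5) = ((-3172 + 15425) + (2752/1700 + 2180/3034))/((2*(-653))) + 25127/((5*(1 + 5))) = (12253 + (2752*(1/1700) + 2180*(1/3034)))/(-1306) + 25127/((5*6)) = (12253 + (688/425 + 1090/1517))*(-1/1306) + 25127/30 = (12253 + 1506946/644725)*(-1/1306) + 25127*(1/30) = (7901322371/644725)*(-1/1306) + 25127/30 = -7901322371/842010850 + 25127/30 = 1046008347841/1263016275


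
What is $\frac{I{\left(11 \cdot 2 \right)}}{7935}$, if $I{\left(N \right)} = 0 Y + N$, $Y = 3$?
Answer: $\frac{22}{7935} \approx 0.0027725$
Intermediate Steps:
$I{\left(N \right)} = N$ ($I{\left(N \right)} = 0 \cdot 3 + N = 0 + N = N$)
$\frac{I{\left(11 \cdot 2 \right)}}{7935} = \frac{11 \cdot 2}{7935} = 22 \cdot \frac{1}{7935} = \frac{22}{7935}$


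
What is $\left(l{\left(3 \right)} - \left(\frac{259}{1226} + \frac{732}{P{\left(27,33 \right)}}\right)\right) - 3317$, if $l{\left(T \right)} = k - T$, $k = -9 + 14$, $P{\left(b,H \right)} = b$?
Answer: $- \frac{36879185}{11034} \approx -3342.3$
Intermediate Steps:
$k = 5$
$l{\left(T \right)} = 5 - T$
$\left(l{\left(3 \right)} - \left(\frac{259}{1226} + \frac{732}{P{\left(27,33 \right)}}\right)\right) - 3317 = \left(\left(5 - 3\right) - \left(\frac{244}{9} + \frac{259}{1226}\right)\right) - 3317 = \left(\left(5 - 3\right) - \frac{301475}{11034}\right) - 3317 = \left(2 - \frac{301475}{11034}\right) - 3317 = - \frac{279407}{11034} - 3317 = - \frac{36879185}{11034}$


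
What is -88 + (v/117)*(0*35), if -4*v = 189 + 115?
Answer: -88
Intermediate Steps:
v = -76 (v = -(189 + 115)/4 = -¼*304 = -76)
-88 + (v/117)*(0*35) = -88 + (-76/117)*(0*35) = -88 - 76*1/117*0 = -88 - 76/117*0 = -88 + 0 = -88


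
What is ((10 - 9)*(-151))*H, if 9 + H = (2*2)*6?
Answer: -2265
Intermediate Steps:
H = 15 (H = -9 + (2*2)*6 = -9 + 4*6 = -9 + 24 = 15)
((10 - 9)*(-151))*H = ((10 - 9)*(-151))*15 = (1*(-151))*15 = -151*15 = -2265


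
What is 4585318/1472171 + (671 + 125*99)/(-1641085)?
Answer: 7505690647164/2415957745535 ≈ 3.1067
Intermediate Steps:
4585318/1472171 + (671 + 125*99)/(-1641085) = 4585318*(1/1472171) + (671 + 12375)*(-1/1641085) = 4585318/1472171 + 13046*(-1/1641085) = 4585318/1472171 - 13046/1641085 = 7505690647164/2415957745535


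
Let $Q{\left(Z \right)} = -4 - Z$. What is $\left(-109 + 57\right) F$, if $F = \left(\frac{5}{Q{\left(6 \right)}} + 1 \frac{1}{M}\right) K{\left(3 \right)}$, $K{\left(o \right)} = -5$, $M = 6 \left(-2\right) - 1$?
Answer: $-150$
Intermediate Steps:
$M = -13$ ($M = -12 - 1 = -13$)
$F = \frac{75}{26}$ ($F = \left(\frac{5}{-4 - 6} + 1 \frac{1}{-13}\right) \left(-5\right) = \left(\frac{5}{-4 - 6} + 1 \left(- \frac{1}{13}\right)\right) \left(-5\right) = \left(\frac{5}{-10} - \frac{1}{13}\right) \left(-5\right) = \left(5 \left(- \frac{1}{10}\right) - \frac{1}{13}\right) \left(-5\right) = \left(- \frac{1}{2} - \frac{1}{13}\right) \left(-5\right) = \left(- \frac{15}{26}\right) \left(-5\right) = \frac{75}{26} \approx 2.8846$)
$\left(-109 + 57\right) F = \left(-109 + 57\right) \frac{75}{26} = \left(-52\right) \frac{75}{26} = -150$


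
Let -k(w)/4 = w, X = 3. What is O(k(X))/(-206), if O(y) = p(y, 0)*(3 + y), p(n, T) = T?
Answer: 0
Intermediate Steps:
k(w) = -4*w
O(y) = 0 (O(y) = 0*(3 + y) = 0)
O(k(X))/(-206) = 0/(-206) = 0*(-1/206) = 0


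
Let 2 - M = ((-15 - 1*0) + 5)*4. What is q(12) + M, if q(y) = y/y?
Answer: 43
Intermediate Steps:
q(y) = 1
M = 42 (M = 2 - ((-15 - 1*0) + 5)*4 = 2 - ((-15 + 0) + 5)*4 = 2 - (-15 + 5)*4 = 2 - (-10)*4 = 2 - 1*(-40) = 2 + 40 = 42)
q(12) + M = 1 + 42 = 43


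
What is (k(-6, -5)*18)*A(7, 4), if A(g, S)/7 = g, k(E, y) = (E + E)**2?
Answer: 127008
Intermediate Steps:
k(E, y) = 4*E**2 (k(E, y) = (2*E)**2 = 4*E**2)
A(g, S) = 7*g
(k(-6, -5)*18)*A(7, 4) = ((4*(-6)**2)*18)*(7*7) = ((4*36)*18)*49 = (144*18)*49 = 2592*49 = 127008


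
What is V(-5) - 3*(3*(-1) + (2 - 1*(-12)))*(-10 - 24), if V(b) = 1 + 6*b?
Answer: 1093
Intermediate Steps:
V(-5) - 3*(3*(-1) + (2 - 1*(-12)))*(-10 - 24) = (1 + 6*(-5)) - 3*(3*(-1) + (2 - 1*(-12)))*(-10 - 24) = (1 - 30) - 3*(-3 + (2 + 12))*(-34) = -29 - 3*(-3 + 14)*(-34) = -29 - 33*(-34) = -29 - 3*(-374) = -29 + 1122 = 1093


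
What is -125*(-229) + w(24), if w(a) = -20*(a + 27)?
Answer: 27605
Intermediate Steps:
w(a) = -540 - 20*a (w(a) = -20*(27 + a) = -540 - 20*a)
-125*(-229) + w(24) = -125*(-229) + (-540 - 20*24) = 28625 + (-540 - 480) = 28625 - 1020 = 27605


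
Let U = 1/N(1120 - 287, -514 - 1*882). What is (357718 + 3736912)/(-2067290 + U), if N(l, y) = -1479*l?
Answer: -5044612822410/2546915751031 ≈ -1.9807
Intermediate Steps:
U = -1/1232007 (U = 1/(-1479*(1120 - 287)) = 1/(-1479*833) = 1/(-1232007) = -1/1232007 ≈ -8.1168e-7)
(357718 + 3736912)/(-2067290 + U) = (357718 + 3736912)/(-2067290 - 1/1232007) = 4094630/(-2546915751031/1232007) = 4094630*(-1232007/2546915751031) = -5044612822410/2546915751031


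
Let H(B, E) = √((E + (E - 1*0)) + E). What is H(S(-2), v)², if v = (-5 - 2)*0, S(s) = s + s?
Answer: 0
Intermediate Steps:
S(s) = 2*s
v = 0 (v = -7*0 = 0)
H(B, E) = √3*√E (H(B, E) = √((E + (E + 0)) + E) = √((E + E) + E) = √(2*E + E) = √(3*E) = √3*√E)
H(S(-2), v)² = (√3*√0)² = (√3*0)² = 0² = 0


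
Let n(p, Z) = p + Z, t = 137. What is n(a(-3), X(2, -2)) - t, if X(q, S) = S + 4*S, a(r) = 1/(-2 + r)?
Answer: -736/5 ≈ -147.20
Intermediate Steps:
X(q, S) = 5*S
n(p, Z) = Z + p
n(a(-3), X(2, -2)) - t = (5*(-2) + 1/(-2 - 3)) - 1*137 = (-10 + 1/(-5)) - 137 = (-10 - ⅕) - 137 = -51/5 - 137 = -736/5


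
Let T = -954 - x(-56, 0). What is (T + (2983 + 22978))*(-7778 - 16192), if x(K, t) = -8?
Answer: -599609550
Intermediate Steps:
T = -946 (T = -954 - 1*(-8) = -954 + 8 = -946)
(T + (2983 + 22978))*(-7778 - 16192) = (-946 + (2983 + 22978))*(-7778 - 16192) = (-946 + 25961)*(-23970) = 25015*(-23970) = -599609550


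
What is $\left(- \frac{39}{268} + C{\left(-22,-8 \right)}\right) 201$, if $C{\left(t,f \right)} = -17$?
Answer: $- \frac{13785}{4} \approx -3446.3$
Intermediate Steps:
$\left(- \frac{39}{268} + C{\left(-22,-8 \right)}\right) 201 = \left(- \frac{39}{268} - 17\right) 201 = \left(- \frac{4595}{268}\right) 201 = - \frac{13785}{4}$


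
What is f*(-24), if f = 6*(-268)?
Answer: 38592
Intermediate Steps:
f = -1608
f*(-24) = -1608*(-24) = 38592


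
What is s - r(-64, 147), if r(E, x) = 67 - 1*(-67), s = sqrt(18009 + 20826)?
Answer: -134 + 3*sqrt(4315) ≈ 63.066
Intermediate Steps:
s = 3*sqrt(4315) (s = sqrt(38835) = 3*sqrt(4315) ≈ 197.07)
r(E, x) = 134 (r(E, x) = 67 + 67 = 134)
s - r(-64, 147) = 3*sqrt(4315) - 1*134 = 3*sqrt(4315) - 134 = -134 + 3*sqrt(4315)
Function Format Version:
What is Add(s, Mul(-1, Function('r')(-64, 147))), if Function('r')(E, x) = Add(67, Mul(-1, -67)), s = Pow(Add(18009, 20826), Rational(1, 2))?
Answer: Add(-134, Mul(3, Pow(4315, Rational(1, 2)))) ≈ 63.066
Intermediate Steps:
s = Mul(3, Pow(4315, Rational(1, 2))) (s = Pow(38835, Rational(1, 2)) = Mul(3, Pow(4315, Rational(1, 2))) ≈ 197.07)
Function('r')(E, x) = 134 (Function('r')(E, x) = Add(67, 67) = 134)
Add(s, Mul(-1, Function('r')(-64, 147))) = Add(Mul(3, Pow(4315, Rational(1, 2))), Mul(-1, 134)) = Add(Mul(3, Pow(4315, Rational(1, 2))), -134) = Add(-134, Mul(3, Pow(4315, Rational(1, 2))))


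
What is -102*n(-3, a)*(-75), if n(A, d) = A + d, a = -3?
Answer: -45900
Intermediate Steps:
-102*n(-3, a)*(-75) = -102*(-3 - 3)*(-75) = -(-612)*(-75) = -102*450 = -45900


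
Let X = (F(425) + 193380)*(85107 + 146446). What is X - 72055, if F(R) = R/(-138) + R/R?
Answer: 6179248842019/138 ≈ 4.4777e+10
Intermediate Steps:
F(R) = 1 - R/138 (F(R) = R*(-1/138) + 1 = -R/138 + 1 = 1 - R/138)
X = 6179258785609/138 (X = ((1 - 1/138*425) + 193380)*(85107 + 146446) = ((1 - 425/138) + 193380)*231553 = (-287/138 + 193380)*231553 = (26686153/138)*231553 = 6179258785609/138 ≈ 4.4777e+10)
X - 72055 = 6179258785609/138 - 72055 = 6179248842019/138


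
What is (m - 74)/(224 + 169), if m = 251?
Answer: 59/131 ≈ 0.45038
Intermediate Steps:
(m - 74)/(224 + 169) = (251 - 74)/(224 + 169) = 177/393 = 177*(1/393) = 59/131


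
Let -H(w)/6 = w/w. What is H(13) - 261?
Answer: -267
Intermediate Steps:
H(w) = -6 (H(w) = -6*w/w = -6*1 = -6)
H(13) - 261 = -6 - 261 = -267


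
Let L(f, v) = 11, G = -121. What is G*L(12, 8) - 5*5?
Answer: -1356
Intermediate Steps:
G*L(12, 8) - 5*5 = -121*11 - 5*5 = -1331 - 25 = -1356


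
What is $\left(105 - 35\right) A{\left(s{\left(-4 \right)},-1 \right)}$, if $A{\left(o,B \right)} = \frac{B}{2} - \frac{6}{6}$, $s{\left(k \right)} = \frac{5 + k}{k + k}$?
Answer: $-105$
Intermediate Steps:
$s{\left(k \right)} = \frac{5 + k}{2 k}$
$A{\left(o,B \right)} = -1 + \frac{B}{2}$ ($A{\left(o,B \right)} = B \frac{1}{2} - 1 = \frac{B}{2} - 1 = -1 + \frac{B}{2}$)
$\left(105 - 35\right) A{\left(s{\left(-4 \right)},-1 \right)} = \left(105 - 35\right) \left(-1 + \frac{1}{2} \left(-1\right)\right) = 70 \left(-1 - \frac{1}{2}\right) = 70 \left(- \frac{3}{2}\right) = -105$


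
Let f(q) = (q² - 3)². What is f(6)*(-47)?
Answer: -51183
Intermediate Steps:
f(q) = (-3 + q²)²
f(6)*(-47) = (-3 + 6²)²*(-47) = (-3 + 36)²*(-47) = 33²*(-47) = 1089*(-47) = -51183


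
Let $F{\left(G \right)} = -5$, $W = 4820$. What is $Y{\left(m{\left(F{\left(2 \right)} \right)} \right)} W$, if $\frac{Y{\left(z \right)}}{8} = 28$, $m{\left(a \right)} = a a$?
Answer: $1079680$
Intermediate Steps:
$m{\left(a \right)} = a^{2}$
$Y{\left(z \right)} = 224$ ($Y{\left(z \right)} = 8 \cdot 28 = 224$)
$Y{\left(m{\left(F{\left(2 \right)} \right)} \right)} W = 224 \cdot 4820 = 1079680$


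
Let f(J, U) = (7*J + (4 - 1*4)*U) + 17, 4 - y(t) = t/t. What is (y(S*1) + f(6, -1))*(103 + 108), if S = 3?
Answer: 13082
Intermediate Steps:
y(t) = 3 (y(t) = 4 - t/t = 4 - 1*1 = 4 - 1 = 3)
f(J, U) = 17 + 7*J (f(J, U) = (7*J + (4 - 4)*U) + 17 = (7*J + 0*U) + 17 = (7*J + 0) + 17 = 7*J + 17 = 17 + 7*J)
(y(S*1) + f(6, -1))*(103 + 108) = (3 + (17 + 7*6))*(103 + 108) = (3 + (17 + 42))*211 = (3 + 59)*211 = 62*211 = 13082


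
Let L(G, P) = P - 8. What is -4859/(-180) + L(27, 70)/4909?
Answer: 23863991/883620 ≈ 27.007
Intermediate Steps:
L(G, P) = -8 + P
-4859/(-180) + L(27, 70)/4909 = -4859/(-180) + (-8 + 70)/4909 = -4859*(-1/180) + 62*(1/4909) = 4859/180 + 62/4909 = 23863991/883620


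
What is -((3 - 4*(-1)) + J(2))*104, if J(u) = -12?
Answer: 520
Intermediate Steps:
-((3 - 4*(-1)) + J(2))*104 = -((3 - 4*(-1)) - 12)*104 = -((3 + 4) - 12)*104 = -(7 - 12)*104 = -(-5)*104 = -1*(-520) = 520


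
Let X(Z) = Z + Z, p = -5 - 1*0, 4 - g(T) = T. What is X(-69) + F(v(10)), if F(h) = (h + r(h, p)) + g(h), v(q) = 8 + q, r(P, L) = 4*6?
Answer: -110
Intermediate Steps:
g(T) = 4 - T
p = -5 (p = -5 + 0 = -5)
r(P, L) = 24
X(Z) = 2*Z
F(h) = 28 (F(h) = (h + 24) + (4 - h) = (24 + h) + (4 - h) = 28)
X(-69) + F(v(10)) = 2*(-69) + 28 = -138 + 28 = -110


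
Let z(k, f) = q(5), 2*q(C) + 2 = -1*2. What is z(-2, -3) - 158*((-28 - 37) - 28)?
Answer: 14692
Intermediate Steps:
q(C) = -2 (q(C) = -1 + (-1*2)/2 = -1 + (1/2)*(-2) = -1 - 1 = -2)
z(k, f) = -2
z(-2, -3) - 158*((-28 - 37) - 28) = -2 - 158*((-28 - 37) - 28) = -2 - 158*(-65 - 28) = -2 - 158*(-93) = -2 + 14694 = 14692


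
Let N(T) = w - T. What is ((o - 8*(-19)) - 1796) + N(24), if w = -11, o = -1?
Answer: -1680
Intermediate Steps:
N(T) = -11 - T
((o - 8*(-19)) - 1796) + N(24) = ((-1 - 8*(-19)) - 1796) + (-11 - 1*24) = ((-1 + 152) - 1796) + (-11 - 24) = (151 - 1796) - 35 = -1645 - 35 = -1680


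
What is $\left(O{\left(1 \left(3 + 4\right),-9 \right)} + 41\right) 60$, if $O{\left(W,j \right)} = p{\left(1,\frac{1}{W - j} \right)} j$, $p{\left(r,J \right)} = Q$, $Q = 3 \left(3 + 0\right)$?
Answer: $-2400$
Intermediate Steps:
$Q = 9$ ($Q = 3 \cdot 3 = 9$)
$p{\left(r,J \right)} = 9$
$O{\left(W,j \right)} = 9 j$
$\left(O{\left(1 \left(3 + 4\right),-9 \right)} + 41\right) 60 = \left(9 \left(-9\right) + 41\right) 60 = \left(-81 + 41\right) 60 = \left(-40\right) 60 = -2400$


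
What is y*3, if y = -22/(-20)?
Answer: 33/10 ≈ 3.3000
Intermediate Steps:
y = 11/10 (y = -22*(-1/20) = 11/10 ≈ 1.1000)
y*3 = (11/10)*3 = 33/10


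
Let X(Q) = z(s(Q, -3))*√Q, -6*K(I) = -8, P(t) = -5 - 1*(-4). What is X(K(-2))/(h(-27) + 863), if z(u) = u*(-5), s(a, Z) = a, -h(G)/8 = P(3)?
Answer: -40*√3/7839 ≈ -0.0088381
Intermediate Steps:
P(t) = -1 (P(t) = -5 + 4 = -1)
h(G) = 8 (h(G) = -8*(-1) = 8)
K(I) = 4/3 (K(I) = -⅙*(-8) = 4/3)
z(u) = -5*u
X(Q) = -5*Q^(3/2) (X(Q) = (-5*Q)*√Q = -5*Q^(3/2))
X(K(-2))/(h(-27) + 863) = (-40*√3/9)/(8 + 863) = -40*√3/9/871 = -40*√3/9*(1/871) = -40*√3/7839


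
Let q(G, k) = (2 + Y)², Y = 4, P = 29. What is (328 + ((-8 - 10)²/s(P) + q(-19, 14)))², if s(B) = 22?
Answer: 17355556/121 ≈ 1.4343e+5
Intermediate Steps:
q(G, k) = 36 (q(G, k) = (2 + 4)² = 6² = 36)
(328 + ((-8 - 10)²/s(P) + q(-19, 14)))² = (328 + ((-8 - 10)²/22 + 36))² = (328 + ((-18)²*(1/22) + 36))² = (328 + (324*(1/22) + 36))² = (328 + (162/11 + 36))² = (328 + 558/11)² = (4166/11)² = 17355556/121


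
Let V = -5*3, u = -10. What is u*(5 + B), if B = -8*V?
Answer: -1250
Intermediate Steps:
V = -15
B = 120 (B = -8*(-15) = 120)
u*(5 + B) = -10*(5 + 120) = -10*125 = -1250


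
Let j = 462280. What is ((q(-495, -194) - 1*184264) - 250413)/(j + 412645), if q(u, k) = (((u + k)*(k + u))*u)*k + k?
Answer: 577050921/11075 ≈ 52104.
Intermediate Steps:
q(u, k) = k + k*u*(k + u)² (q(u, k) = (((k + u)*(k + u))*u)*k + k = ((k + u)²*u)*k + k = (u*(k + u)²)*k + k = k*u*(k + u)² + k = k + k*u*(k + u)²)
((q(-495, -194) - 1*184264) - 250413)/(j + 412645) = ((-194*(1 - 495*(-194 - 495)²) - 1*184264) - 250413)/(462280 + 412645) = ((-194*(1 - 495*(-689)²) - 184264) - 250413)/874925 = ((-194*(1 - 495*474721) - 184264) - 250413)*(1/874925) = ((-194*(1 - 234986895) - 184264) - 250413)*(1/874925) = ((-194*(-234986894) - 184264) - 250413)*(1/874925) = ((45587457436 - 184264) - 250413)*(1/874925) = (45587273172 - 250413)*(1/874925) = 45587022759*(1/874925) = 577050921/11075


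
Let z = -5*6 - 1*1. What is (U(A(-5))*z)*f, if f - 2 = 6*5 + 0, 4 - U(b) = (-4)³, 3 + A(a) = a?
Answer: -67456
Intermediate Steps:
A(a) = -3 + a
U(b) = 68 (U(b) = 4 - 1*(-4)³ = 4 - 1*(-64) = 4 + 64 = 68)
f = 32 (f = 2 + (6*5 + 0) = 2 + (30 + 0) = 2 + 30 = 32)
z = -31 (z = -30 - 1 = -31)
(U(A(-5))*z)*f = (68*(-31))*32 = -2108*32 = -67456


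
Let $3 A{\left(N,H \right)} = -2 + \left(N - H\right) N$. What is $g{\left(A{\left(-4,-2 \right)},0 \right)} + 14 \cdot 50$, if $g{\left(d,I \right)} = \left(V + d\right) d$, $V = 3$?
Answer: $710$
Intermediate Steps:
$A{\left(N,H \right)} = - \frac{2}{3} + \frac{N \left(N - H\right)}{3}$ ($A{\left(N,H \right)} = \frac{-2 + \left(N - H\right) N}{3} = \frac{-2 + N \left(N - H\right)}{3} = - \frac{2}{3} + \frac{N \left(N - H\right)}{3}$)
$g{\left(d,I \right)} = d \left(3 + d\right)$ ($g{\left(d,I \right)} = \left(3 + d\right) d = d \left(3 + d\right)$)
$g{\left(A{\left(-4,-2 \right)},0 \right)} + 14 \cdot 50 = \left(- \frac{2}{3} + \frac{\left(-4\right)^{2}}{3} - \left(- \frac{2}{3}\right) \left(-4\right)\right) \left(3 - \left(\frac{2}{3} - \frac{16}{3} + \frac{8}{3}\right)\right) + 14 \cdot 50 = \left(- \frac{2}{3} + \frac{1}{3} \cdot 16 - \frac{8}{3}\right) \left(3 - -2\right) + 700 = \left(- \frac{2}{3} + \frac{16}{3} - \frac{8}{3}\right) \left(3 - -2\right) + 700 = 2 \left(3 + 2\right) + 700 = 2 \cdot 5 + 700 = 10 + 700 = 710$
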